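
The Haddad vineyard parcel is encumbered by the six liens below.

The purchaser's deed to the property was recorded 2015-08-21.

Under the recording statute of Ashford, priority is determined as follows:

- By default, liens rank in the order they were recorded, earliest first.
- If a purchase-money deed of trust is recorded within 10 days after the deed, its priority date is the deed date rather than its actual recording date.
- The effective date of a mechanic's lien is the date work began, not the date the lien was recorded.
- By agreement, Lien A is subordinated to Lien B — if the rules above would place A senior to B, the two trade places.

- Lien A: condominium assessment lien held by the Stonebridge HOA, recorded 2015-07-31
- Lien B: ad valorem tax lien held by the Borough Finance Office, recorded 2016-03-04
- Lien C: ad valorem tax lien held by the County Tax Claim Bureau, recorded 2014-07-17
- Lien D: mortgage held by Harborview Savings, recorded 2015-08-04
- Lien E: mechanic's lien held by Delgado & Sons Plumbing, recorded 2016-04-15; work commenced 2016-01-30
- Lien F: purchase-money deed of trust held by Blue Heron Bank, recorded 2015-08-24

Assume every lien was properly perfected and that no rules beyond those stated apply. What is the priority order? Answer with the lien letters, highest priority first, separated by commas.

C, B, D, F, E, A

Effective dates: E relates back to 2016-01-30 (work commenced); F relates back to the deed date 2015-08-21.
Sorted by effective date: C (2014-07-17), A (2015-07-31), D (2015-08-04), F (2015-08-21), E (2016-01-30), B (2016-03-04).
A would otherwise be senior to B, so under the subordination agreement A and B exchange positions.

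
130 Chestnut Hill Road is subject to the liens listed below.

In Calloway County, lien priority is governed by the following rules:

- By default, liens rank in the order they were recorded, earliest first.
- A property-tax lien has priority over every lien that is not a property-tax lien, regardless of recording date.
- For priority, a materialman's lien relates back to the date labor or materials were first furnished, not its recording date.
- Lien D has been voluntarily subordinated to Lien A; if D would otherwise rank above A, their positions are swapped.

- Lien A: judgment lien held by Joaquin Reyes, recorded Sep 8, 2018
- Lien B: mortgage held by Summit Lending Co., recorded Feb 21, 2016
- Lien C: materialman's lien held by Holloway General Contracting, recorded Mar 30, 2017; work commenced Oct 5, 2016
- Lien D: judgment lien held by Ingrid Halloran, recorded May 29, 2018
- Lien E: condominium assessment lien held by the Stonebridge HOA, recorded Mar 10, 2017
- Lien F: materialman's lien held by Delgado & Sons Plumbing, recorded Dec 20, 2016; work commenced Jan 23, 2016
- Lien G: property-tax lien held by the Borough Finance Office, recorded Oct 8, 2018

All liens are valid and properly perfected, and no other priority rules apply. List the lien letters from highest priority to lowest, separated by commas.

Effective dates: C is treated as recorded Oct 5, 2016, the work-commencement date; F is treated as recorded Jan 23, 2016, the work-commencement date.
G is a property-tax lien, so it outranks all other liens regardless of date.
Among the remaining liens, by effective date: F (Jan 23, 2016), B (Feb 21, 2016), C (Oct 5, 2016), E (Mar 10, 2017), D (May 29, 2018), A (Sep 8, 2018).
D is senior to A before the subordination, so the two trade places.

G, F, B, C, E, A, D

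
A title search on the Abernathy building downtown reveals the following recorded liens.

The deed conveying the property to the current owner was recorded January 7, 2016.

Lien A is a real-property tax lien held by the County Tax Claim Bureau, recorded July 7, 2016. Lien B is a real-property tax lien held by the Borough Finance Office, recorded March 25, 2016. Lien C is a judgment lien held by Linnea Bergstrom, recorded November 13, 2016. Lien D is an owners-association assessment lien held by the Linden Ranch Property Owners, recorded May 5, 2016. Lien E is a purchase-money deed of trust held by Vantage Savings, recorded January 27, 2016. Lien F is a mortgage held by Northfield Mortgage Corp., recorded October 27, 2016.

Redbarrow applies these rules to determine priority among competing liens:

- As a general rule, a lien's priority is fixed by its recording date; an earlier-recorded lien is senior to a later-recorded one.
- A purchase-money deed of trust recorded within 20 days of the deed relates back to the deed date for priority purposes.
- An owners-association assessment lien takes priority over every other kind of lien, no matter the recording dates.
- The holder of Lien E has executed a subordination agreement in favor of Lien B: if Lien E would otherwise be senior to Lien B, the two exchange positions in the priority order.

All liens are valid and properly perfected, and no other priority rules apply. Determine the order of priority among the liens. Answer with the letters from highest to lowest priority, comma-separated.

Effective dates after the stated exceptions: E was recorded within the 20-day window, so its effective date is the deed date January 7, 2016.
D, as an owners-association assessment lien, has superpriority and ranks first.
Among the remaining liens, by effective date: E (January 7, 2016), B (March 25, 2016), A (July 7, 2016), F (October 27, 2016), C (November 13, 2016).
E is senior to B before the subordination, so the two trade places.

D, B, E, A, F, C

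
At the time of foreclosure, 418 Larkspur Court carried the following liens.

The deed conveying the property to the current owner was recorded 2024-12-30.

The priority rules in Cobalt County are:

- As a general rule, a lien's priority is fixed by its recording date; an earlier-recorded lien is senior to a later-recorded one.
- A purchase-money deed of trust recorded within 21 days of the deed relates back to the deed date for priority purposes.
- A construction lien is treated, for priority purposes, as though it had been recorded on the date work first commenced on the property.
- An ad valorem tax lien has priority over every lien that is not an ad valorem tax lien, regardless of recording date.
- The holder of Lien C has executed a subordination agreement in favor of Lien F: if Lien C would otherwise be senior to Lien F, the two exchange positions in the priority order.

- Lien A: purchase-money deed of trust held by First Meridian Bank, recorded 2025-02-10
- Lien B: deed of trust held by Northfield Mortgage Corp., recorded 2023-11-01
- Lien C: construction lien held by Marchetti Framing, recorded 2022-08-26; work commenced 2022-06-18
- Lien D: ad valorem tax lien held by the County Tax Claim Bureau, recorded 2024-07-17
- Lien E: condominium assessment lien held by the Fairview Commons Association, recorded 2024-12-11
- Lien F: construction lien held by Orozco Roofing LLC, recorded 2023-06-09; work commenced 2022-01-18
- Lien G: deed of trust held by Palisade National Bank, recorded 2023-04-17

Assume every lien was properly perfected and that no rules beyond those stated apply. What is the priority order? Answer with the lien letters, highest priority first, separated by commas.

Effective dates: A was recorded 42 days after the deed — beyond 21 days — so no relation-back applies; C's effective date is 2022-06-18, when work began; F's effective date is 2022-01-18, when work began.
D is an ad valorem tax lien and takes priority over every other lien.
Ordering the rest by effective date: F (2022-01-18), C (2022-06-18), G (2023-04-17), B (2023-11-01), E (2024-12-11), A (2025-02-10).
C is already junior to F, so the subordination agreement changes nothing.

D, F, C, G, B, E, A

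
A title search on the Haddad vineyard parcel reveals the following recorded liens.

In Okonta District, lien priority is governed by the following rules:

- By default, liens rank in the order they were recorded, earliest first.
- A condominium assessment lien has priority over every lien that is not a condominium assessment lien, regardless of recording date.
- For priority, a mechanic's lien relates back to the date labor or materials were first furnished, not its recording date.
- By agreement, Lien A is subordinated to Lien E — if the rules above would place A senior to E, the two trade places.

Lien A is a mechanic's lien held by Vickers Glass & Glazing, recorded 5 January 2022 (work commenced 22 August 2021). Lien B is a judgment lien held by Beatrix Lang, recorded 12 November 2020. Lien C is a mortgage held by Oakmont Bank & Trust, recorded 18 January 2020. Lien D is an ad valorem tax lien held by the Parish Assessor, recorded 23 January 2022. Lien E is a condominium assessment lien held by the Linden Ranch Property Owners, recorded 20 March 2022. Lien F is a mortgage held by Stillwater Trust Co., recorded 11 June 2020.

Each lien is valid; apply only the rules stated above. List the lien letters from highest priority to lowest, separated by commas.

E, C, F, B, A, D

Effective dates: A's effective date is 22 August 2021, when work began.
As a condominium assessment lien, E is senior to every other lien.
Remaining liens by effective date: C (18 January 2020), F (11 June 2020), B (12 November 2020), A (22 August 2021), D (23 January 2022).
A is already junior to E, so the subordination agreement changes nothing.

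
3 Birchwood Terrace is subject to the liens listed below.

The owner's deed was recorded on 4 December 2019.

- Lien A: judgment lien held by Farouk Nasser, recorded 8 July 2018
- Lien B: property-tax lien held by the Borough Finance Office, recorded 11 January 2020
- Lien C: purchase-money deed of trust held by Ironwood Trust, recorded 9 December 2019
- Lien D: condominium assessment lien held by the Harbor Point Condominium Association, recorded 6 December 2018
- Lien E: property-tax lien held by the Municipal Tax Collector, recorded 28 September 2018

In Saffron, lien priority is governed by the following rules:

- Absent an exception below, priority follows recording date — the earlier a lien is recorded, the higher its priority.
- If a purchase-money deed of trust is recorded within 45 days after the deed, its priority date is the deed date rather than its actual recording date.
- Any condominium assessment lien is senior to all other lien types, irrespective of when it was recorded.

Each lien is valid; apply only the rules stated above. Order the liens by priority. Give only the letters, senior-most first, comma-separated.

Effective dates after the stated exceptions: C was recorded within the 45-day window, so its effective date is the deed date 4 December 2019.
D is a condominium assessment lien and takes priority over every other lien.
Ordering the rest by effective date: A (8 July 2018), E (28 September 2018), C (4 December 2019), B (11 January 2020).

D, A, E, C, B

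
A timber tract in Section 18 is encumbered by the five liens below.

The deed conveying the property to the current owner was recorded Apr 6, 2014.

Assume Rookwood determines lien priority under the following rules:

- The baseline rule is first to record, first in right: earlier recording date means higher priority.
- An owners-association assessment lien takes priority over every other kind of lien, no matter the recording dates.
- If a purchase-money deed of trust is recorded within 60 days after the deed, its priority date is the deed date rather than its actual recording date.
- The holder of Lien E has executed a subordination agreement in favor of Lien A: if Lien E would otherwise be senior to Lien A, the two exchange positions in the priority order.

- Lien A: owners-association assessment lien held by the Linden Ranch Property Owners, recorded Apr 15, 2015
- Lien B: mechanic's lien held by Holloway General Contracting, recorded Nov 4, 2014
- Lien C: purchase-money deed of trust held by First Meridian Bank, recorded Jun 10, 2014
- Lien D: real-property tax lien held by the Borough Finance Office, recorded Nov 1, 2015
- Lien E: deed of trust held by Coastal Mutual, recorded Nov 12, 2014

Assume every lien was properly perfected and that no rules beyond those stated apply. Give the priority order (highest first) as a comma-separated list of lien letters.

A, C, B, E, D

Effective dates after the stated exceptions: C missed the 60-day window (65 days after the deed), so its recording date stands.
A is an owners-association assessment lien and takes priority over every other lien.
Ordering the rest by effective date: C (Jun 10, 2014), B (Nov 4, 2014), E (Nov 12, 2014), D (Nov 1, 2015).
Since E is not senior to A, the subordination leaves the order unchanged.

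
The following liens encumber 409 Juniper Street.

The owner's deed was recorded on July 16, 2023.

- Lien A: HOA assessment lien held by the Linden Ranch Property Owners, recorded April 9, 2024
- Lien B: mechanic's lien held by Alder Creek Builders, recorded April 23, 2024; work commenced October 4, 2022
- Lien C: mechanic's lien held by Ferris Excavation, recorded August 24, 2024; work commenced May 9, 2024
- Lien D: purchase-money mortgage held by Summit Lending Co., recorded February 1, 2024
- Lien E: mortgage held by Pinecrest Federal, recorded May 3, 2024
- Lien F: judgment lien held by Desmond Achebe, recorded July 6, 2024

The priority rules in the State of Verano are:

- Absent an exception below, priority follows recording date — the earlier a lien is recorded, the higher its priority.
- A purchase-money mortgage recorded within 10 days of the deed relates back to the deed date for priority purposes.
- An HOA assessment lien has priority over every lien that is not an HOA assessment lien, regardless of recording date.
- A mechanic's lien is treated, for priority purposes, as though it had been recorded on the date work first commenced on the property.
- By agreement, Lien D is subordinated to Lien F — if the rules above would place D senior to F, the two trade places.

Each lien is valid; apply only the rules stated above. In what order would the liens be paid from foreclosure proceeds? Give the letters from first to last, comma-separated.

Adjusting effective dates: B's effective date is October 4, 2022, when work began; C relates back to May 9, 2024 (work commenced); D was recorded 200 days after the deed, outside the 10-day window, so it keeps its recording date.
As an HOA assessment lien, A is senior to every other lien.
Remaining liens by effective date: B (October 4, 2022), D (February 1, 2024), E (May 3, 2024), C (May 9, 2024), F (July 6, 2024).
D is senior to F before the subordination, so the two trade places.

A, B, F, E, C, D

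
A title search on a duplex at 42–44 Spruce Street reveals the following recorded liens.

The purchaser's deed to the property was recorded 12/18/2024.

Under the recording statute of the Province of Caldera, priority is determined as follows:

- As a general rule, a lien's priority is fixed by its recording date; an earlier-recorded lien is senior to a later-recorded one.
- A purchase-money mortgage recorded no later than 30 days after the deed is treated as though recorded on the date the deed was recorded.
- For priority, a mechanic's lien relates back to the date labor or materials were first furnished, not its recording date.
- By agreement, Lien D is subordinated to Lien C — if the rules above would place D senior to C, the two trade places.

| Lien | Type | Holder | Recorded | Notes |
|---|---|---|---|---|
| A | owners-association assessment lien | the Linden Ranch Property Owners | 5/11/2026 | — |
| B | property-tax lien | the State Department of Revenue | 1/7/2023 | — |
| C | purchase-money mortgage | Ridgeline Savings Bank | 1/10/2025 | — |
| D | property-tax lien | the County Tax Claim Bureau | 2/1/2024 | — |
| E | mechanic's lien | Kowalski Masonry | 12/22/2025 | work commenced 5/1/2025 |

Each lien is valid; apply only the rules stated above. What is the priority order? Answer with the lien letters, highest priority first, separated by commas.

Effective dates: C's effective date is the deed date, 12/18/2024; E is treated as recorded 5/1/2025, the work-commencement date.
By effective date, earliest first: B (1/7/2023), D (2/1/2024), C (12/18/2024), E (5/1/2025), A (5/11/2026).
D is senior to C before the subordination, so the two trade places.

B, C, D, E, A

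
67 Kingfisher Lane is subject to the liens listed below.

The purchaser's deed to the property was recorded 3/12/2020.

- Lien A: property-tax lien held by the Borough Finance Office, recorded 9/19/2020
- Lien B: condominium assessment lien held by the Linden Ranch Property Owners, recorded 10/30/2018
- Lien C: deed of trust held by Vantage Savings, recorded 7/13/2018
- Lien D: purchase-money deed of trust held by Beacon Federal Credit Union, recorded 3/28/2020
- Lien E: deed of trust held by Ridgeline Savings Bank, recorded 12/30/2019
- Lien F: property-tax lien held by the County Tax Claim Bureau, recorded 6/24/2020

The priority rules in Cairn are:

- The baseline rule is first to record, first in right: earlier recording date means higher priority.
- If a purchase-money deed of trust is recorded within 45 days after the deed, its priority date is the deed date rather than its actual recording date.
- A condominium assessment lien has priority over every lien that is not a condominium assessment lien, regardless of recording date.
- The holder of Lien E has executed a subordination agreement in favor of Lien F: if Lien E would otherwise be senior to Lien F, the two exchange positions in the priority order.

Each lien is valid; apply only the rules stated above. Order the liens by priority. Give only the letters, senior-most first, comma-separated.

First, effective dates: D was recorded within the 45-day window, so its effective date is the deed date 3/12/2020.
As a condominium assessment lien, B is senior to every other lien.
The other liens, earliest effective date first: C (7/13/2018), E (12/30/2019), D (3/12/2020), F (6/24/2020), A (9/19/2020).
Because E would otherwise rank above F, the subordination swaps them.

B, C, F, D, E, A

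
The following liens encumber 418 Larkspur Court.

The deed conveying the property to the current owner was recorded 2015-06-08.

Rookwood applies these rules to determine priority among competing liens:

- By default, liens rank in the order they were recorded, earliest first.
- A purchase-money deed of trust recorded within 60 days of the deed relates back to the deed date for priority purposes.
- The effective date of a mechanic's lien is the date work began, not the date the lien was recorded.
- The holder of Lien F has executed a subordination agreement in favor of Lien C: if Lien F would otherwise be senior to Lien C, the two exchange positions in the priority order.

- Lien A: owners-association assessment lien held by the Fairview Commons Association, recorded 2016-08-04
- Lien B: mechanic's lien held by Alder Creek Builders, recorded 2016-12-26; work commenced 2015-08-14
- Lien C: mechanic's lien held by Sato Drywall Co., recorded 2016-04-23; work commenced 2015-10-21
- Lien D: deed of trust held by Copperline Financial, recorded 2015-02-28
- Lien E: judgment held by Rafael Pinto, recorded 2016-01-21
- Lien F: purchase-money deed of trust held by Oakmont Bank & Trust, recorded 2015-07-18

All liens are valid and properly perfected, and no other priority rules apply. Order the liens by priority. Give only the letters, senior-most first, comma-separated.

D, C, B, F, E, A

First, effective dates: B relates back to 2015-08-14 (work commenced); C is treated as recorded 2015-10-21, the work-commencement date; F relates back to the deed date 2015-06-08.
By effective date, earliest first: D (2015-02-28), F (2015-06-08), B (2015-08-14), C (2015-10-21), E (2016-01-21), A (2016-08-04).
Because F would otherwise rank above C, the subordination swaps them.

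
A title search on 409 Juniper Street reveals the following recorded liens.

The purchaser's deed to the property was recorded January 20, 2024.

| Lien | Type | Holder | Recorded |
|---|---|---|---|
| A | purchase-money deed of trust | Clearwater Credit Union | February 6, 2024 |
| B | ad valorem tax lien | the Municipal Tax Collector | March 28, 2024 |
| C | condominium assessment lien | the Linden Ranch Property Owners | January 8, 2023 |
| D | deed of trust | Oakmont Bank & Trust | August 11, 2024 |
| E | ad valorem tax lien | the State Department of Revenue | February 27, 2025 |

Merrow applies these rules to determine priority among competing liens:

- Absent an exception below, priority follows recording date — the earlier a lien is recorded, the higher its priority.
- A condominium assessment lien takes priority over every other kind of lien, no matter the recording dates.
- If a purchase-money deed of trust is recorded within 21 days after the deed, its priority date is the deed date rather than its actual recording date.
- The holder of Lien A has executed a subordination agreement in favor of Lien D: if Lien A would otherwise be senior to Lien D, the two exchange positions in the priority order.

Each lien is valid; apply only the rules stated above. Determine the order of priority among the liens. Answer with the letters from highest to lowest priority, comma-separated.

C, D, B, A, E

Effective dates: A was recorded within the 21-day window, so its effective date is the deed date January 20, 2024.
C is a condominium assessment lien and takes priority over every other lien.
Among the remaining liens, by effective date: A (January 20, 2024), B (March 28, 2024), D (August 11, 2024), E (February 27, 2025).
The subordination applies — A was senior to D — so A and D swap.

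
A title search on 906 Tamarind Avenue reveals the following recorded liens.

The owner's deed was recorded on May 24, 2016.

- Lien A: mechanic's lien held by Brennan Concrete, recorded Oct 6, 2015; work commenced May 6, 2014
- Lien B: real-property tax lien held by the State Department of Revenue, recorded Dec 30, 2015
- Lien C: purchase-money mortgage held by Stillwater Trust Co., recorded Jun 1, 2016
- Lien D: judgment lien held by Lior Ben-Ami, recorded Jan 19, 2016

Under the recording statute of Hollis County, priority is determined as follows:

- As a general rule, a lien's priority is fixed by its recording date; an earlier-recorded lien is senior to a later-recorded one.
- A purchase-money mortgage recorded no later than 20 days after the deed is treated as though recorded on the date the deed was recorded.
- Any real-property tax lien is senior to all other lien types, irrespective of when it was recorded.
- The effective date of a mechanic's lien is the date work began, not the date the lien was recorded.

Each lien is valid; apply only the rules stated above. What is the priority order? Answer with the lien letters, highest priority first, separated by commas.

Effective dates: A is treated as recorded May 6, 2014, the work-commencement date; C relates back to the deed date May 24, 2016.
B, as a real-property tax lien, has superpriority and ranks first.
Among the remaining liens, by effective date: A (May 6, 2014), D (Jan 19, 2016), C (May 24, 2016).

B, A, D, C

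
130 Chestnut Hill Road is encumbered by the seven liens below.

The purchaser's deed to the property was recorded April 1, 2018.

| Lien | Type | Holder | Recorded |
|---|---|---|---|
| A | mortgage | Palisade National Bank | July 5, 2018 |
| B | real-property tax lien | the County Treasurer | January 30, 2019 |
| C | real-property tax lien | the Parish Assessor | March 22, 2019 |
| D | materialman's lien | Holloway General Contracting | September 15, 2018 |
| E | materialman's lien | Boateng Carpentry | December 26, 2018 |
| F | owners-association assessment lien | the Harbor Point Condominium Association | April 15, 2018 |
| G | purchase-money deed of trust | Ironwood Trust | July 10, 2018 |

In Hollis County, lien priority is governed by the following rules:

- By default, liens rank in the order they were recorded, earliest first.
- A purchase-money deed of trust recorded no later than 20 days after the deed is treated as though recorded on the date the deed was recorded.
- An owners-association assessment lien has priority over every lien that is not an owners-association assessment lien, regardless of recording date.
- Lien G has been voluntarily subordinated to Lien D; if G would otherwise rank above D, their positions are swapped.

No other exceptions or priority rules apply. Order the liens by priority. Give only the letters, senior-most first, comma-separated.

F, A, D, G, E, B, C

Adjusting effective dates: G was recorded 100 days after the deed — beyond 20 days — so no relation-back applies.
As an owners-association assessment lien, F is senior to every other lien.
Ordering the rest by effective date: A (July 5, 2018), G (July 10, 2018), D (September 15, 2018), E (December 26, 2018), B (January 30, 2019), C (March 22, 2019).
G is senior to D before the subordination, so the two trade places.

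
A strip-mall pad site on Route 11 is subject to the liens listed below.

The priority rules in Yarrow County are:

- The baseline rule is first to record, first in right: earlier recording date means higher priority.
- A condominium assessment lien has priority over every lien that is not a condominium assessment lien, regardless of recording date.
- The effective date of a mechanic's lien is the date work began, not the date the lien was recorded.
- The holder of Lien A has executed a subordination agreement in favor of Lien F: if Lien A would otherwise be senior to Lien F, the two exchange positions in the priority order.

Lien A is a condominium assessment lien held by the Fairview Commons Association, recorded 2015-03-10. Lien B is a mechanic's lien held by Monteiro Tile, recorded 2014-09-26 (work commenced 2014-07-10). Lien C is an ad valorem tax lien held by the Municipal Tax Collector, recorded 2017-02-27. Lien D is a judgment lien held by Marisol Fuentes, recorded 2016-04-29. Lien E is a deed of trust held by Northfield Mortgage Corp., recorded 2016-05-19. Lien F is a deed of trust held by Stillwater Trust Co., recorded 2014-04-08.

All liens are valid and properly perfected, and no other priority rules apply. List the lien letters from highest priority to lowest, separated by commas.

F, A, B, D, E, C

Adjusting effective dates: B's effective date is 2014-07-10, when work began.
As a condominium assessment lien, A is senior to every other lien.
Remaining liens by effective date: F (2014-04-08), B (2014-07-10), D (2016-04-29), E (2016-05-19), C (2017-02-27).
A is senior to F before the subordination, so the two trade places.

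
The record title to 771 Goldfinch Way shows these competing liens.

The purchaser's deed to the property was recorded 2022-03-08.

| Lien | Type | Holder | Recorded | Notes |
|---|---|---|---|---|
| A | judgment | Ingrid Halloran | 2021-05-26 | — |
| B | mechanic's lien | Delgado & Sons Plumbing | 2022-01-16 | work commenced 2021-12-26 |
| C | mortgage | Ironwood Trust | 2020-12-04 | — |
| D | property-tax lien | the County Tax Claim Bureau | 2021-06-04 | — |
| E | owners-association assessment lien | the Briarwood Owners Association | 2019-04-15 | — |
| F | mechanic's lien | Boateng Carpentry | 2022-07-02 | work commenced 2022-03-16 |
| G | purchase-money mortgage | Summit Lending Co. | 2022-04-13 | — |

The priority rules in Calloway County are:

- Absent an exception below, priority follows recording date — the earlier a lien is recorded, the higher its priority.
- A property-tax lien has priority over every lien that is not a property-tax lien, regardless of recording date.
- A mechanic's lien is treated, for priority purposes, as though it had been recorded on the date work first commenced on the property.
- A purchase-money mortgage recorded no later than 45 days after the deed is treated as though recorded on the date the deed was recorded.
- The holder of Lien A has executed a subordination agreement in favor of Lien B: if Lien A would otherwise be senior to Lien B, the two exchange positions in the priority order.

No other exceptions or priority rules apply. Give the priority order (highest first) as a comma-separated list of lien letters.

D, E, C, B, A, G, F

First, effective dates: B relates back to 2021-12-26 (work commenced); F relates back to 2022-03-16 (work commenced); G was recorded within the 45-day window, so its effective date is the deed date 2022-03-08.
D is a property-tax lien and takes priority over every other lien.
Remaining liens by effective date: E (2019-04-15), C (2020-12-04), A (2021-05-26), B (2021-12-26), G (2022-03-08), F (2022-03-16).
Because A would otherwise rank above B, the subordination swaps them.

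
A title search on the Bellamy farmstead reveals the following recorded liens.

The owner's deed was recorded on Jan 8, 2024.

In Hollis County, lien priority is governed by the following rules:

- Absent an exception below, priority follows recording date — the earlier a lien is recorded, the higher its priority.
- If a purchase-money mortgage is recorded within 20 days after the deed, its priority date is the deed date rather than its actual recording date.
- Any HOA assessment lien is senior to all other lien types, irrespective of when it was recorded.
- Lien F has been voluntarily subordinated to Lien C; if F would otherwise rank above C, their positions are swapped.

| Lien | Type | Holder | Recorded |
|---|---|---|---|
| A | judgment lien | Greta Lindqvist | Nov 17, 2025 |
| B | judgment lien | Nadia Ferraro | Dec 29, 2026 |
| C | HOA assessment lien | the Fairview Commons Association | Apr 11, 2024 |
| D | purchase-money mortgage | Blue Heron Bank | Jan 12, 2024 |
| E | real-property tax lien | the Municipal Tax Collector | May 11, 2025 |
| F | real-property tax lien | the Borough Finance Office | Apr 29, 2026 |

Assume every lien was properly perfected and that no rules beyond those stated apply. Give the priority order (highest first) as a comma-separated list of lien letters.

C, D, E, A, F, B

Adjusting effective dates: D's effective date is the deed date, Jan 8, 2024.
As an HOA assessment lien, C is senior to every other lien.
The other liens, earliest effective date first: D (Jan 8, 2024), E (May 11, 2025), A (Nov 17, 2025), F (Apr 29, 2026), B (Dec 29, 2026).
Since F is not senior to C, the subordination leaves the order unchanged.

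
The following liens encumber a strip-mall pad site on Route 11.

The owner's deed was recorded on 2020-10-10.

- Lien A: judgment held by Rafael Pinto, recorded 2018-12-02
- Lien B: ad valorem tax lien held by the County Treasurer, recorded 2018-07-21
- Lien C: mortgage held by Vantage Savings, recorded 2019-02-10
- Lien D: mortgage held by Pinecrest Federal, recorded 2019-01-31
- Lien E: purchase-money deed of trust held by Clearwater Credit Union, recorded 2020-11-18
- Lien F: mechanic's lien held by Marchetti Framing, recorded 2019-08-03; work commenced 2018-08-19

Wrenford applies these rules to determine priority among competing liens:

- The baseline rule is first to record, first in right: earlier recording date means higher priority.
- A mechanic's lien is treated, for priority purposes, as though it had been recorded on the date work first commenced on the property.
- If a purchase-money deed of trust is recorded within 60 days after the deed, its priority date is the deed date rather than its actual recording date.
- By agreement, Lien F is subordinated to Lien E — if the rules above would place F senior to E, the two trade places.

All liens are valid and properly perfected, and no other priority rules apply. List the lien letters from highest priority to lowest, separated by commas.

B, E, A, D, C, F

First, effective dates: E relates back to the deed date 2020-10-10; F relates back to 2018-08-19 (work commenced).
By effective date: B (2018-07-21), F (2018-08-19), A (2018-12-02), D (2019-01-31), C (2019-02-10), E (2020-10-10).
F is senior to E before the subordination, so the two trade places.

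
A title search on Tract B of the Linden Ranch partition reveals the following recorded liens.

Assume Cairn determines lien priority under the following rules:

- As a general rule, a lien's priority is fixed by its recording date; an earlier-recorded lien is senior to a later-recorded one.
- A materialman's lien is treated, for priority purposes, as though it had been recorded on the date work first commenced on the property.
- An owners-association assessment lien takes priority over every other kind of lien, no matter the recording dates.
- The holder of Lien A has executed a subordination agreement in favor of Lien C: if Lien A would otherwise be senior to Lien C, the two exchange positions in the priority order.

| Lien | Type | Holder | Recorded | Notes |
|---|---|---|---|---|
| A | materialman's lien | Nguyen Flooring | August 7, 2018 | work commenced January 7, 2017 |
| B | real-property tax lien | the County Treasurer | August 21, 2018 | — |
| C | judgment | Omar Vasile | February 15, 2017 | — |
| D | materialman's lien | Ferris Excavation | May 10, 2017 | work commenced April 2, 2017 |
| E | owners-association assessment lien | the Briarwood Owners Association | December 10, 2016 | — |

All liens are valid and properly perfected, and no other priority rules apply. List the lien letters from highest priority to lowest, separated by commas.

First, effective dates: A relates back to January 7, 2017 (work commenced); D is treated as recorded April 2, 2017, the work-commencement date.
As an owners-association assessment lien, E is senior to every other lien.
Among the remaining liens, by effective date: A (January 7, 2017), C (February 15, 2017), D (April 2, 2017), B (August 21, 2018).
A would otherwise be senior to C, so under the subordination agreement A and C exchange positions.

E, C, A, D, B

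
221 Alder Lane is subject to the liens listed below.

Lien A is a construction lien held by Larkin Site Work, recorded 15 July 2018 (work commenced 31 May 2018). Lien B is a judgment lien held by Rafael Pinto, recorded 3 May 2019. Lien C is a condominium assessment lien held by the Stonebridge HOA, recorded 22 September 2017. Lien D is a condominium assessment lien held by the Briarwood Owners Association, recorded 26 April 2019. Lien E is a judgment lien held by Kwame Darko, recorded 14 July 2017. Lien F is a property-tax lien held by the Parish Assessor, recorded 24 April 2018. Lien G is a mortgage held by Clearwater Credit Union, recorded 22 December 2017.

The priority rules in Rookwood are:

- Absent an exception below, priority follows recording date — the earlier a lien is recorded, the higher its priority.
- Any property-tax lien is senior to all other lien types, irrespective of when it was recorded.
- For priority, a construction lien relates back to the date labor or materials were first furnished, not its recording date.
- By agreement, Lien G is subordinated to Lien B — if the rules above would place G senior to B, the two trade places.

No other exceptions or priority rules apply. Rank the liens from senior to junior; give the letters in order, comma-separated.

F, E, C, B, A, D, G

First, effective dates: A's effective date is 31 May 2018, when work began.
F is a property-tax lien and takes priority over every other lien.
Remaining liens by effective date: E (14 July 2017), C (22 September 2017), G (22 December 2017), A (31 May 2018), D (26 April 2019), B (3 May 2019).
Because G would otherwise rank above B, the subordination swaps them.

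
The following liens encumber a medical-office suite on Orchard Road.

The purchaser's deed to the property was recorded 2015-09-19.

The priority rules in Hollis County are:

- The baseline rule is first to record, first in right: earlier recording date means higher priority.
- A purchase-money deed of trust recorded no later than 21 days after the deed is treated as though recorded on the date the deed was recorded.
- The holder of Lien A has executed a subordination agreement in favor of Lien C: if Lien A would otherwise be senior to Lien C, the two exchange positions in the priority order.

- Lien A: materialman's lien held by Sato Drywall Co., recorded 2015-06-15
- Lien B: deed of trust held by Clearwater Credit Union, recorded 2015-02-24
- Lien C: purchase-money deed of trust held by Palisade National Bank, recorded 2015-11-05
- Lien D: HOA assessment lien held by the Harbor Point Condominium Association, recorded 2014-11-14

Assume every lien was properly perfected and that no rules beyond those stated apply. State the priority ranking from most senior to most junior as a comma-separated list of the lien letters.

Adjusting effective dates: C missed the 21-day window (47 days after the deed), so its recording date stands.
By effective date, earliest first: D (2014-11-14), B (2015-02-24), A (2015-06-15), C (2015-11-05).
A is senior to C before the subordination, so the two trade places.

D, B, C, A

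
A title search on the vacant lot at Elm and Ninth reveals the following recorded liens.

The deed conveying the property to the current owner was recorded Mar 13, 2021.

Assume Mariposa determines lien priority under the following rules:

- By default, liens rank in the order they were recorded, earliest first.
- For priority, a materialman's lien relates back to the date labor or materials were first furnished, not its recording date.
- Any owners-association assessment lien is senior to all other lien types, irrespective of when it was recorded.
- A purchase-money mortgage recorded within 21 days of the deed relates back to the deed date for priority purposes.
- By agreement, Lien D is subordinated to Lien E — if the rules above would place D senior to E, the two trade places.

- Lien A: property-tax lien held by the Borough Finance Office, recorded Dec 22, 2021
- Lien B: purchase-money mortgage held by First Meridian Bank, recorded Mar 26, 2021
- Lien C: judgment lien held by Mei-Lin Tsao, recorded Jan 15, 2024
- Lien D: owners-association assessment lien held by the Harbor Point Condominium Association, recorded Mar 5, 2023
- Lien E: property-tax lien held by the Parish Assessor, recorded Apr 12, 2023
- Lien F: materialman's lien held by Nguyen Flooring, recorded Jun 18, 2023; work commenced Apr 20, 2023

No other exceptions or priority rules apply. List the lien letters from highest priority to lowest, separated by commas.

E, B, A, D, F, C

First, effective dates: B relates back to the deed date Mar 13, 2021; F relates back to Apr 20, 2023 (work commenced).
D is an owners-association assessment lien, so it outranks all other liens regardless of date.
Remaining liens by effective date: B (Mar 13, 2021), A (Dec 22, 2021), E (Apr 12, 2023), F (Apr 20, 2023), C (Jan 15, 2024).
Because D would otherwise rank above E, the subordination swaps them.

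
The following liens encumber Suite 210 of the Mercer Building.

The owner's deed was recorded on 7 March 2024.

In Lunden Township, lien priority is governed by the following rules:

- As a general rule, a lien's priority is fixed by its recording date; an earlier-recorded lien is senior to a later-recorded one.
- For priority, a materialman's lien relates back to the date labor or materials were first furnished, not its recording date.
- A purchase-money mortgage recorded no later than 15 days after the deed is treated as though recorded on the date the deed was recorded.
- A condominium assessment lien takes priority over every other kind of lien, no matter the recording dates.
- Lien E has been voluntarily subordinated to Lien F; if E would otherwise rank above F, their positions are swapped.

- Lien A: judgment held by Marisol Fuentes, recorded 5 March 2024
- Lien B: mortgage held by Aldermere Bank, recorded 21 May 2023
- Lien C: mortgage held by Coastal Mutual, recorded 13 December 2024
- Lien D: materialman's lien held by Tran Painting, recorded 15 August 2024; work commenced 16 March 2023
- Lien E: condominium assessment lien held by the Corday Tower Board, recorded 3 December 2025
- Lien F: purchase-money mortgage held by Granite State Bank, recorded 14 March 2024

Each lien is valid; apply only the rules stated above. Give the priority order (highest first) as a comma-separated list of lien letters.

F, D, B, A, E, C

Adjusting effective dates: D is treated as recorded 16 March 2023, the work-commencement date; F relates back to the deed date 7 March 2024.
E is a condominium assessment lien, so it outranks all other liens regardless of date.
Remaining liens by effective date: D (16 March 2023), B (21 May 2023), A (5 March 2024), F (7 March 2024), C (13 December 2024).
E is senior to F before the subordination, so the two trade places.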